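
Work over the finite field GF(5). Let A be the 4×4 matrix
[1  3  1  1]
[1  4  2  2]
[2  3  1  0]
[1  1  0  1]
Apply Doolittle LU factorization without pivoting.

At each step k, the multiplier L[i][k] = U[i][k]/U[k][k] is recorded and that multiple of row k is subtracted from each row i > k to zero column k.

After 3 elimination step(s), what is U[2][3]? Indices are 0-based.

U[2][3] = 1

Step 1: pivot at (0,0) is 1.
  row1 ← row1 − (1)·row0  ⇒  L[1][0]=1, U row1=(0, 1, 1, 1)
  row2 ← row2 − (2)·row0  ⇒  L[2][0]=2, U row2=(0, 2, 4, 3)
  row3 ← row3 − (1)·row0  ⇒  L[3][0]=1, U row3=(0, 3, 4, 0)
Step 2: pivot at (1,1) is 1.
  row2 ← row2 − (2)·row1  ⇒  L[2][1]=2, U row2=(0, 0, 2, 1)
  row3 ← row3 − (3)·row1  ⇒  L[3][1]=3, U row3=(0, 0, 1, 2)
Step 3: pivot at (2,2) is 2.
  row3 ← row3 − (3)·row2  ⇒  L[3][2]=3, U row3=(0, 0, 0, 4)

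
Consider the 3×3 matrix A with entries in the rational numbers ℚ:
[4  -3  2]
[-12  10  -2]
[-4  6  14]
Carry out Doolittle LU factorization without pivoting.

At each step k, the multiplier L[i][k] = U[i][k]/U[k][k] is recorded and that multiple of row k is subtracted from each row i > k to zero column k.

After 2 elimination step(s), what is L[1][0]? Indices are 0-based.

k=0: U[0][0]=4
  eliminate (1,0): mult=-3, new row 1: (0, 1, 4); set L[1][0]=-3
  eliminate (2,0): mult=-1, new row 2: (0, 3, 16); set L[2][0]=-1
k=1: U[1][1]=1
  eliminate (2,1): mult=3, new row 2: (0, 0, 4); set L[2][1]=3

L[1][0] = -3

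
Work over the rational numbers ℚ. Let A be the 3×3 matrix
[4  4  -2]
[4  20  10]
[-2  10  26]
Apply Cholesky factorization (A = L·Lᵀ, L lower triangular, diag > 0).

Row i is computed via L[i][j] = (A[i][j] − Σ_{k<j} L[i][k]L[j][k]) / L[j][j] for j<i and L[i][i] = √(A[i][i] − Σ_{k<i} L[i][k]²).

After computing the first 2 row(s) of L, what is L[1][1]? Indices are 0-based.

Step 1: L[0][0] = √(4) = 2.
  L[1][0] = (4) / L[0][0] = 2.
Step 2: L[1][1] = √(16) = 4.

L[1][1] = 4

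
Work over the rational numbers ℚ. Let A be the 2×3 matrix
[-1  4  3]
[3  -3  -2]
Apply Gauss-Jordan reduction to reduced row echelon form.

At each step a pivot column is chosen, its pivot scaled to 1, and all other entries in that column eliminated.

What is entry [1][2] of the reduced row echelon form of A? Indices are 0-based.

step 1: normalize row 0 (÷-1) = (1, -4, -3)
  row 1: subtract 3×row0 = (0, 9, 7)
step 2: normalize row 1 (÷9) = (0, 1, 7/9)
  row 0: subtract -4×row1 = (1, 0, 1/9)

M[1][2] = 7/9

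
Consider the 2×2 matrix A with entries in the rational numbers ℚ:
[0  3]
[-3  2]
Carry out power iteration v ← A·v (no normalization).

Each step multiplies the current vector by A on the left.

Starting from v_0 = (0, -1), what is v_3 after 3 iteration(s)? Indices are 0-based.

v_0 = (0, -1).
v_1 = A·v_0 = (-3, -2).
v_2 = A·v_1 = (-6, 5).
v_3 = A·v_2 = (15, 28).

v_3 = (15, 28)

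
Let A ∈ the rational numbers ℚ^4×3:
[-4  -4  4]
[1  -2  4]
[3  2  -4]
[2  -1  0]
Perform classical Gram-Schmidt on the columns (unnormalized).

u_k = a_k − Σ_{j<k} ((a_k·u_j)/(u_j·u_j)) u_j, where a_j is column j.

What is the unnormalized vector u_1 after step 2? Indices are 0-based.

u_1 = (-8/5, -13/5, 1/5, -11/5)

Step 1: u_0 = a_0 = (-4, 1, 3, 2).
Step 2: u_1 = a_1 − (3/5)·u_0 = (-8/5, -13/5, 1/5, -11/5).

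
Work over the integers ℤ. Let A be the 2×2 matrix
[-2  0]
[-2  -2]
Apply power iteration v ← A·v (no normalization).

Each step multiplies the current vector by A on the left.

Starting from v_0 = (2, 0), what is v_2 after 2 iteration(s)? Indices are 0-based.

v_2 = (8, 16)

v_0 = (2, 0).
v_1 = A·v_0 = (-4, -4).
v_2 = A·v_1 = (8, 16).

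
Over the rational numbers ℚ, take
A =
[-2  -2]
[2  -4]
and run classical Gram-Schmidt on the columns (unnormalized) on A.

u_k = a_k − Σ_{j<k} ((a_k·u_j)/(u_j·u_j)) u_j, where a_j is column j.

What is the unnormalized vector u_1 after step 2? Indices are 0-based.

Step 1: u_0 = a_0 = (-2, 2).
Step 2: u_1 = a_1 − (-1/2)·u_0 = (-3, -3).

u_1 = (-3, -3)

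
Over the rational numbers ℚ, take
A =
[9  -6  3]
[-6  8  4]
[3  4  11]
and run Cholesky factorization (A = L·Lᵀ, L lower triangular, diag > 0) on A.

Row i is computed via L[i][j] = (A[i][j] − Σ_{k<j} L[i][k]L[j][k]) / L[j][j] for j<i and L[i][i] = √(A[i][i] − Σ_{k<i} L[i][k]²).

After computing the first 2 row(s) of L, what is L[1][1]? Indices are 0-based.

Step 1: L[0][0] = √(9) = 3.
  L[1][0] = (-6) / L[0][0] = -2.
Step 2: L[1][1] = √(4) = 2.

L[1][1] = 2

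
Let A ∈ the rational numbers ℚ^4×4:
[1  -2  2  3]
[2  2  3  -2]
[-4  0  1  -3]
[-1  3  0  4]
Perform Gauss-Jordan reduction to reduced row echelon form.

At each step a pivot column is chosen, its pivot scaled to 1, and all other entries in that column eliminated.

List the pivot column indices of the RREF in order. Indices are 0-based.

pivot columns: 0, 1, 2, 3

[1] R0 /= 1  ⇒  (1, -2, 2, 3)
     R1 -= 2·R0  ⇒  (0, 6, -1, -8)
     R2 -= -4·R0  ⇒  (0, -8, 9, 9)
     R3 -= -1·R0  ⇒  (0, 1, 2, 7)
[2] R1 /= 6  ⇒  (0, 1, -1/6, -4/3)
     R0 -= -2·R1  ⇒  (1, 0, 5/3, 1/3)
     R2 -= -8·R1  ⇒  (0, 0, 23/3, -5/3)
     R3 -= 1·R1  ⇒  (0, 0, 13/6, 25/3)
[3] R2 /= 23/3  ⇒  (0, 0, 1, -5/23)
     R0 -= 5/3·R2  ⇒  (1, 0, 0, 16/23)
     R1 -= -1/6·R2  ⇒  (0, 1, 0, -63/46)
     R3 -= 13/6·R2  ⇒  (0, 0, 0, 405/46)
[4] R3 /= 405/46  ⇒  (0, 0, 0, 1)
     R0 -= 16/23·R3  ⇒  (1, 0, 0, 0)
     R1 -= -63/46·R3  ⇒  (0, 1, 0, 0)
     R2 -= -5/23·R3  ⇒  (0, 0, 1, 0)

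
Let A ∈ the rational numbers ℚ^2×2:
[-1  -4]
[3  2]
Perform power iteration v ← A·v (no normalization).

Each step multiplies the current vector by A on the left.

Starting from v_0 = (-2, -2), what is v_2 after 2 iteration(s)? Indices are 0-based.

v_0 = (-2, -2).
v_1 = A·v_0 = (10, -10).
v_2 = A·v_1 = (30, 10).

v_2 = (30, 10)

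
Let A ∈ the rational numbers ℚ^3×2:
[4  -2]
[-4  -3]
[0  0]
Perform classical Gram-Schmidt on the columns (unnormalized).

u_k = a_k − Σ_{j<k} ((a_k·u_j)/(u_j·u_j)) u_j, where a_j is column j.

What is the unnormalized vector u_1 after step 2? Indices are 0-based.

u_1 = (-5/2, -5/2, 0)

Step 1: u_0 = a_0 = (4, -4, 0).
Step 2: u_1 = a_1 − (1/8)·u_0 = (-5/2, -5/2, 0).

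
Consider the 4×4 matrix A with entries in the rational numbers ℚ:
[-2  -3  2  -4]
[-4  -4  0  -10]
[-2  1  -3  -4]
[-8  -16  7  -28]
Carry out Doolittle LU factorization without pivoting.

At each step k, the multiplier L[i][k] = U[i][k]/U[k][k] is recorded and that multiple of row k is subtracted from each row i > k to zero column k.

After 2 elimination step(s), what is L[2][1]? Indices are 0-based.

k=0: U[0][0]=-2
  eliminate (1,0): mult=2, new row 1: (0, 2, -4, -2); set L[1][0]=2
  eliminate (2,0): mult=1, new row 2: (0, 4, -5, 0); set L[2][0]=1
  eliminate (3,0): mult=4, new row 3: (0, -4, -1, -12); set L[3][0]=4
k=1: U[1][1]=2
  eliminate (2,1): mult=2, new row 2: (0, 0, 3, 4); set L[2][1]=2
  eliminate (3,1): mult=-2, new row 3: (0, 0, -9, -16); set L[3][1]=-2

L[2][1] = 2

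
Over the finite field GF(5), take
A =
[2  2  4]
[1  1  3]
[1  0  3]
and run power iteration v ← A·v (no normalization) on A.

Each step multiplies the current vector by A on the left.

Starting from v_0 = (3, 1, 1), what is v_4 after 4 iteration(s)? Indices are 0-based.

v_0 = (3, 1, 1).
v_1 = A·v_0 = (2, 2, 1).
v_2 = A·v_1 = (2, 2, 0).
v_3 = A·v_2 = (3, 4, 2).
v_4 = A·v_3 = (2, 3, 4).

v_4 = (2, 3, 4)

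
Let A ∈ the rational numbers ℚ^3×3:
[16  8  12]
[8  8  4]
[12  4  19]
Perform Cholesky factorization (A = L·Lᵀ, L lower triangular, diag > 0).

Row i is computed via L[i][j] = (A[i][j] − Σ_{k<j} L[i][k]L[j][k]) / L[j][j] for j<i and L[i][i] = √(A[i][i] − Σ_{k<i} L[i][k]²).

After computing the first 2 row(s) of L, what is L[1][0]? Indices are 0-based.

Step 1: L[0][0] = √(16) = 4.
  L[1][0] = (8) / L[0][0] = 2.
Step 2: L[1][1] = √(4) = 2.

L[1][0] = 2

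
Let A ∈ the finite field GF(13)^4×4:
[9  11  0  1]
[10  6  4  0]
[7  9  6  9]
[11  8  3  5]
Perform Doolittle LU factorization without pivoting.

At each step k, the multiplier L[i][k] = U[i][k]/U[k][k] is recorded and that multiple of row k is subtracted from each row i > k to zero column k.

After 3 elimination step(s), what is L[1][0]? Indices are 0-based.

L[1][0] = 4

[col 0] pivot 9
  R1 -= 4*R0 → (0, 1, 4, 9)  (L[1][0] := 4)
  R2 -= 8*R0 → (0, 12, 6, 1)  (L[2][0] := 8)
  R3 -= 7*R0 → (0, 9, 3, 11)  (L[3][0] := 7)
[col 1] pivot 1
  R2 -= 12*R1 → (0, 0, 10, 10)  (L[2][1] := 12)
  R3 -= 9*R1 → (0, 0, 6, 8)  (L[3][1] := 9)
[col 2] pivot 10
  R3 -= 11*R2 → (0, 0, 0, 2)  (L[3][2] := 11)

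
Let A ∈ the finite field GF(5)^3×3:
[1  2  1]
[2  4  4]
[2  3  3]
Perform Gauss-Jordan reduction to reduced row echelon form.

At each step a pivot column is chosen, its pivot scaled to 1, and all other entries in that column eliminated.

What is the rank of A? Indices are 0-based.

rank = 3

pivot(0,0)=1: scale R0 → (1, 2, 1)
  clear (1,0): R1 −= (2)R0 → (0, 0, 2)
  clear (2,0): R2 −= (2)R0 → (0, 4, 1)
pivot(1,1): swap R1↔R2
pivot(1,1)=4: scale R1 → (0, 1, 4)
  clear (0,1): R0 −= (2)R1 → (1, 0, 3)
pivot(2,2)=2: scale R2 → (0, 0, 1)
  clear (0,2): R0 −= (3)R2 → (1, 0, 0)
  clear (1,2): R1 −= (4)R2 → (0, 1, 0)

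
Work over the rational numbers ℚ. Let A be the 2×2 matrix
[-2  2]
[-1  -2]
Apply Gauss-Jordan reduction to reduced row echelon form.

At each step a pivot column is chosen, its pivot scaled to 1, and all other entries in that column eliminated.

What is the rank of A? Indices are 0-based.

[1] R0 /= -2  ⇒  (1, -1)
     R1 -= -1·R0  ⇒  (0, -3)
[2] R1 /= -3  ⇒  (0, 1)
     R0 -= -1·R1  ⇒  (1, 0)

rank = 2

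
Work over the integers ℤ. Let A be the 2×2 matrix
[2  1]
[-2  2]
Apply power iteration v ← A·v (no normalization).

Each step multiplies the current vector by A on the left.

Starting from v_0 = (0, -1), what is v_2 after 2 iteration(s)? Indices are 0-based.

v_2 = (-4, -2)

v_0 = (0, -1).
v_1 = A·v_0 = (-1, -2).
v_2 = A·v_1 = (-4, -2).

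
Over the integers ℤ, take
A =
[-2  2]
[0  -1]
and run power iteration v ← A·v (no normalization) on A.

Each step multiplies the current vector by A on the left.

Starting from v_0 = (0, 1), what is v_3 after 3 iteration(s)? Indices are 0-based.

v_3 = (14, -1)

v_0 = (0, 1).
v_1 = A·v_0 = (2, -1).
v_2 = A·v_1 = (-6, 1).
v_3 = A·v_2 = (14, -1).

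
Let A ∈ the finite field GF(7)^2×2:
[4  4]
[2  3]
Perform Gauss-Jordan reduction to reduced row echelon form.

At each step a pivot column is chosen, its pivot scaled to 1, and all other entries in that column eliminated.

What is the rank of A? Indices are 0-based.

rank = 2

step 1: normalize row 0 (÷4) = (1, 1)
  row 1: subtract 2×row0 = (0, 1)
step 2: normalize row 1 (÷1) = (0, 1)
  row 0: subtract 1×row1 = (1, 0)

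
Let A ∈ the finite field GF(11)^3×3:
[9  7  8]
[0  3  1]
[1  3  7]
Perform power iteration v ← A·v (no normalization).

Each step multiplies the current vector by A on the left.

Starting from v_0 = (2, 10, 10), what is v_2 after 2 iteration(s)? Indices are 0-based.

v_2 = (1, 2, 1)

v_0 = (2, 10, 10).
v_1 = A·v_0 = (3, 7, 3).
v_2 = A·v_1 = (1, 2, 1).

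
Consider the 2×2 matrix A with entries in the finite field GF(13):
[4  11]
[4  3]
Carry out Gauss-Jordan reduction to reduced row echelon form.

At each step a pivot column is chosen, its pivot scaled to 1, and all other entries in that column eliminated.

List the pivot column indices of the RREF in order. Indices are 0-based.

pivot(0,0)=4: scale R0 → (1, 6)
  clear (1,0): R1 −= (4)R0 → (0, 5)
pivot(1,1)=5: scale R1 → (0, 1)
  clear (0,1): R0 −= (6)R1 → (1, 0)

pivot columns: 0, 1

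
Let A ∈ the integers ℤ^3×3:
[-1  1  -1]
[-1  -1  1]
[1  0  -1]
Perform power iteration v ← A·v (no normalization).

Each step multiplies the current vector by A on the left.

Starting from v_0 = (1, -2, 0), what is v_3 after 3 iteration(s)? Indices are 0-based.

v_0 = (1, -2, 0).
v_1 = A·v_0 = (-3, 1, 1).
v_2 = A·v_1 = (3, 3, -4).
v_3 = A·v_2 = (4, -10, 7).

v_3 = (4, -10, 7)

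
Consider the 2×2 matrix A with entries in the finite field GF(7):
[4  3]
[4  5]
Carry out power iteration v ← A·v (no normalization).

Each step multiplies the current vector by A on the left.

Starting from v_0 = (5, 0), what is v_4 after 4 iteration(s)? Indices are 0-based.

v_4 = (2, 3)

v_0 = (5, 0).
v_1 = A·v_0 = (6, 6).
v_2 = A·v_1 = (0, 5).
v_3 = A·v_2 = (1, 4).
v_4 = A·v_3 = (2, 3).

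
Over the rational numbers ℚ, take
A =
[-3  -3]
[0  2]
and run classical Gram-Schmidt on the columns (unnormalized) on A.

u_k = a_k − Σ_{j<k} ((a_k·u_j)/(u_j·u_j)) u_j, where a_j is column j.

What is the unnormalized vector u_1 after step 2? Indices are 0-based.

u_1 = (0, 2)

Step 1: u_0 = a_0 = (-3, 0).
Step 2: u_1 = a_1 − (1)·u_0 = (0, 2).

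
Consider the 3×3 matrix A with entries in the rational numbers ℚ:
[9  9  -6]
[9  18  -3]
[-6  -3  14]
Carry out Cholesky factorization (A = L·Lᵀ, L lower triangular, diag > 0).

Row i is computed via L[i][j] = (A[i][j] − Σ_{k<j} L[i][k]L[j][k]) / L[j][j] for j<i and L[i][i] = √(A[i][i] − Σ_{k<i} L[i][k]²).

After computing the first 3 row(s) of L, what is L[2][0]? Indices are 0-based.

L[2][0] = -2

Step 1: L[0][0] = √(9) = 3.
  L[1][0] = (9) / L[0][0] = 3.
Step 2: L[1][1] = √(9) = 3.
  L[2][0] = (-6) / L[0][0] = -2.
  L[2][1] = (3) / L[1][1] = 1.
Step 3: L[2][2] = √(9) = 3.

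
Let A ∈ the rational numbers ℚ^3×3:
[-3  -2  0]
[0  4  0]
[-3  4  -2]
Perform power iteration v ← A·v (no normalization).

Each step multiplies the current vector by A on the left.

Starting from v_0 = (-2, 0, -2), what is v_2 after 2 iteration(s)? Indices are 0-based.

v_0 = (-2, 0, -2).
v_1 = A·v_0 = (6, 0, 10).
v_2 = A·v_1 = (-18, 0, -38).

v_2 = (-18, 0, -38)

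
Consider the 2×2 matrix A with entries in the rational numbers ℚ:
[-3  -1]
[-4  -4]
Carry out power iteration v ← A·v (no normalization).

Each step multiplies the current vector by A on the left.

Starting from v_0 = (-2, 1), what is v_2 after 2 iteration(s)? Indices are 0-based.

v_0 = (-2, 1).
v_1 = A·v_0 = (5, 4).
v_2 = A·v_1 = (-19, -36).

v_2 = (-19, -36)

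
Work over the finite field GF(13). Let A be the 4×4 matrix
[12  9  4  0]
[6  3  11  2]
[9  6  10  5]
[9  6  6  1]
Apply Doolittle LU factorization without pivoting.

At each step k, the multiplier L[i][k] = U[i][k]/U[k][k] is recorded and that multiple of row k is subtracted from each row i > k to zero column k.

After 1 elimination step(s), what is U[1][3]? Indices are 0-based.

[col 0] pivot 12
  R1 -= 7*R0 → (0, 5, 9, 2)  (L[1][0] := 7)
  R2 -= 4*R0 → (0, 9, 7, 5)  (L[2][0] := 4)
  R3 -= 4*R0 → (0, 9, 3, 1)  (L[3][0] := 4)

U[1][3] = 2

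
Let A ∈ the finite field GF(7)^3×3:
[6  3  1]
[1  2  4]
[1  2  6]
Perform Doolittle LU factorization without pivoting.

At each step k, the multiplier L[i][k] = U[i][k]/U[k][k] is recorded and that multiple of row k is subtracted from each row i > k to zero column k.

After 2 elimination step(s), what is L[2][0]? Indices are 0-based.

L[2][0] = 6

Step 1: pivot at (0,0) is 6.
  row1 ← row1 − (6)·row0  ⇒  L[1][0]=6, U row1=(0, 5, 5)
  row2 ← row2 − (6)·row0  ⇒  L[2][0]=6, U row2=(0, 5, 0)
Step 2: pivot at (1,1) is 5.
  row2 ← row2 − (1)·row1  ⇒  L[2][1]=1, U row2=(0, 0, 2)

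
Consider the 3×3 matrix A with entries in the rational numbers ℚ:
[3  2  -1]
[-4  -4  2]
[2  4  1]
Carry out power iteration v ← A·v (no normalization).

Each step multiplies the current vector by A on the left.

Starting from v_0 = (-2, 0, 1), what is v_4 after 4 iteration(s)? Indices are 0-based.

v_4 = (106, -318, 289)

v_0 = (-2, 0, 1).
v_1 = A·v_0 = (-7, 10, -3).
v_2 = A·v_1 = (2, -18, 23).
v_3 = A·v_2 = (-53, 110, -45).
v_4 = A·v_3 = (106, -318, 289).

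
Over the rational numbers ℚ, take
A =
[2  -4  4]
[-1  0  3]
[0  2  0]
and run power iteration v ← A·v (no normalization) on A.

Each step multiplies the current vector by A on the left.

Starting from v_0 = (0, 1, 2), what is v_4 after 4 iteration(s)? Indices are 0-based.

v_4 = (-112, -12, 88)

v_0 = (0, 1, 2).
v_1 = A·v_0 = (4, 6, 2).
v_2 = A·v_1 = (-8, 2, 12).
v_3 = A·v_2 = (24, 44, 4).
v_4 = A·v_3 = (-112, -12, 88).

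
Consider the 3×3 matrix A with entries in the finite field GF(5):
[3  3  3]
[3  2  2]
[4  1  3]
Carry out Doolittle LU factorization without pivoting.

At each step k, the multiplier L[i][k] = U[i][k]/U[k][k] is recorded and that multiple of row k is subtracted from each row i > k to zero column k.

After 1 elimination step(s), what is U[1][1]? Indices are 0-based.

U[1][1] = 4

Step 1: pivot at (0,0) is 3.
  row1 ← row1 − (1)·row0  ⇒  L[1][0]=1, U row1=(0, 4, 4)
  row2 ← row2 − (3)·row0  ⇒  L[2][0]=3, U row2=(0, 2, 4)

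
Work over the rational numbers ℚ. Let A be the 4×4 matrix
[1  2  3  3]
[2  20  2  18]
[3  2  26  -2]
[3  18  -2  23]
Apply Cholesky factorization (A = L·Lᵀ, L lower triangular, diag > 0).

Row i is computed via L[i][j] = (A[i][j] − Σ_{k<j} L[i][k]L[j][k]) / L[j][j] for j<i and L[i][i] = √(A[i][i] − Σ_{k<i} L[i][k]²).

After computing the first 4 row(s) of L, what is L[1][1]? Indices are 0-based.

Step 1: L[0][0] = √(1) = 1.
  L[1][0] = (2) / L[0][0] = 2.
Step 2: L[1][1] = √(16) = 4.
  L[2][0] = (3) / L[0][0] = 3.
  L[2][1] = (-4) / L[1][1] = -1.
Step 3: L[2][2] = √(16) = 4.
  L[3][0] = (3) / L[0][0] = 3.
  L[3][1] = (12) / L[1][1] = 3.
  L[3][2] = (-8) / L[2][2] = -2.
Step 4: L[3][3] = √(1) = 1.

L[1][1] = 4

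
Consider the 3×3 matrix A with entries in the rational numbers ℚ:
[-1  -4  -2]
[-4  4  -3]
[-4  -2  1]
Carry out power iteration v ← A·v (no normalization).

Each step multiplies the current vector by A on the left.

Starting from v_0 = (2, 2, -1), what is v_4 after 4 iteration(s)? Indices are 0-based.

v_0 = (2, 2, -1).
v_1 = A·v_0 = (-8, 3, -13).
v_2 = A·v_1 = (22, 83, 13).
v_3 = A·v_2 = (-380, 205, -241).
v_4 = A·v_3 = (42, 3063, 869).

v_4 = (42, 3063, 869)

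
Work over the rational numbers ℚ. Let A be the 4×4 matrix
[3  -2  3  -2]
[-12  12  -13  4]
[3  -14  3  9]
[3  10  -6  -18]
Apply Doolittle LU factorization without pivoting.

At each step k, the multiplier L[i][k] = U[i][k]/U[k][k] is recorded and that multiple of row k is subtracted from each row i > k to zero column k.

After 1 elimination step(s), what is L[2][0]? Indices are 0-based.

[col 0] pivot 3
  R1 -= -4*R0 → (0, 4, -1, -4)  (L[1][0] := -4)
  R2 -= 1*R0 → (0, -12, 0, 11)  (L[2][0] := 1)
  R3 -= 1*R0 → (0, 12, -9, -16)  (L[3][0] := 1)

L[2][0] = 1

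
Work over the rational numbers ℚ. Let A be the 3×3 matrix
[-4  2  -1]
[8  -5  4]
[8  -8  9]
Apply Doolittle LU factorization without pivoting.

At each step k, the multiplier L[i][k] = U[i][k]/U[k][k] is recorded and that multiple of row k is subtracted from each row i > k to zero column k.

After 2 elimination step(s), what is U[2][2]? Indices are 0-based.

k=0: U[0][0]=-4
  eliminate (1,0): mult=-2, new row 1: (0, -1, 2); set L[1][0]=-2
  eliminate (2,0): mult=-2, new row 2: (0, -4, 7); set L[2][0]=-2
k=1: U[1][1]=-1
  eliminate (2,1): mult=4, new row 2: (0, 0, -1); set L[2][1]=4

U[2][2] = -1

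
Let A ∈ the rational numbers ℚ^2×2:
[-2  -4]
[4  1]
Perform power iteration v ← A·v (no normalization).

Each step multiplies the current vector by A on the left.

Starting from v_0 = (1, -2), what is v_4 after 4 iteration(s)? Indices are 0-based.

v_4 = (344, -310)

v_0 = (1, -2).
v_1 = A·v_0 = (6, 2).
v_2 = A·v_1 = (-20, 26).
v_3 = A·v_2 = (-64, -54).
v_4 = A·v_3 = (344, -310).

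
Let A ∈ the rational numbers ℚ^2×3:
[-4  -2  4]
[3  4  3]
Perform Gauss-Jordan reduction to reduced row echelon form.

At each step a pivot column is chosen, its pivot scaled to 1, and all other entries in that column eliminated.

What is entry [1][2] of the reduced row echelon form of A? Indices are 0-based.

[1] R0 /= -4  ⇒  (1, 1/2, -1)
     R1 -= 3·R0  ⇒  (0, 5/2, 6)
[2] R1 /= 5/2  ⇒  (0, 1, 12/5)
     R0 -= 1/2·R1  ⇒  (1, 0, -11/5)

M[1][2] = 12/5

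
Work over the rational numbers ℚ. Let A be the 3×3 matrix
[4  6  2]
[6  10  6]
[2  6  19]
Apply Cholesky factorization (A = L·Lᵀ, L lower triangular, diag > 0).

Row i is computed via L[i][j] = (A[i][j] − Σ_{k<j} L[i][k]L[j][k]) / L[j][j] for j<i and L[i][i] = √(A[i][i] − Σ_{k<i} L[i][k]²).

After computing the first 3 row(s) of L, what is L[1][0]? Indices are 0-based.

Step 1: L[0][0] = √(4) = 2.
  L[1][0] = (6) / L[0][0] = 3.
Step 2: L[1][1] = √(1) = 1.
  L[2][0] = (2) / L[0][0] = 1.
  L[2][1] = (3) / L[1][1] = 3.
Step 3: L[2][2] = √(9) = 3.

L[1][0] = 3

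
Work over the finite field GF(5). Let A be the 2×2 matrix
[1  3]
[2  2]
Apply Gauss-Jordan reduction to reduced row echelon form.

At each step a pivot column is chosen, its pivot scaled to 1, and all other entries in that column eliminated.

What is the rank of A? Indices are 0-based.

rank = 2

pivot(0,0)=1: scale R0 → (1, 3)
  clear (1,0): R1 −= (2)R0 → (0, 1)
pivot(1,1)=1: scale R1 → (0, 1)
  clear (0,1): R0 −= (3)R1 → (1, 0)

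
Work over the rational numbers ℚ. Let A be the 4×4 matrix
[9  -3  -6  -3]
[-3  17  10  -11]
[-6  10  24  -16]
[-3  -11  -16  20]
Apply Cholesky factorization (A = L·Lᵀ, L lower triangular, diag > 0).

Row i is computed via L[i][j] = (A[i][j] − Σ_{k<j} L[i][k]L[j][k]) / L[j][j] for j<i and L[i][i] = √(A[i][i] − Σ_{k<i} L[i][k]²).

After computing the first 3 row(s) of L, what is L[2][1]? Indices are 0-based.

L[2][1] = 2

Step 1: L[0][0] = √(9) = 3.
  L[1][0] = (-3) / L[0][0] = -1.
Step 2: L[1][1] = √(16) = 4.
  L[2][0] = (-6) / L[0][0] = -2.
  L[2][1] = (8) / L[1][1] = 2.
Step 3: L[2][2] = √(16) = 4.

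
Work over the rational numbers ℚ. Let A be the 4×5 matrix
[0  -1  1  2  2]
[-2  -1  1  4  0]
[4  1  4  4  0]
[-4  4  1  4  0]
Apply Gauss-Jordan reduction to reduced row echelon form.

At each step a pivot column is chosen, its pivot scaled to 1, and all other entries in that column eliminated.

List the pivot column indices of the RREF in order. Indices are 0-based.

pivot columns: 0, 1, 2, 3

[1] R0 <-> R1
[1] R0 /= -2  ⇒  (1, 1/2, -1/2, -2, 0)
     R2 -= 4·R0  ⇒  (0, -1, 6, 12, 0)
     R3 -= -4·R0  ⇒  (0, 6, -1, -4, 0)
[2] R1 /= -1  ⇒  (0, 1, -1, -2, -2)
     R0 -= 1/2·R1  ⇒  (1, 0, 0, -1, 1)
     R2 -= -1·R1  ⇒  (0, 0, 5, 10, -2)
     R3 -= 6·R1  ⇒  (0, 0, 5, 8, 12)
[3] R2 /= 5  ⇒  (0, 0, 1, 2, -2/5)
     R1 -= -1·R2  ⇒  (0, 1, 0, 0, -12/5)
     R3 -= 5·R2  ⇒  (0, 0, 0, -2, 14)
[4] R3 /= -2  ⇒  (0, 0, 0, 1, -7)
     R0 -= -1·R3  ⇒  (1, 0, 0, 0, -6)
     R2 -= 2·R3  ⇒  (0, 0, 1, 0, 68/5)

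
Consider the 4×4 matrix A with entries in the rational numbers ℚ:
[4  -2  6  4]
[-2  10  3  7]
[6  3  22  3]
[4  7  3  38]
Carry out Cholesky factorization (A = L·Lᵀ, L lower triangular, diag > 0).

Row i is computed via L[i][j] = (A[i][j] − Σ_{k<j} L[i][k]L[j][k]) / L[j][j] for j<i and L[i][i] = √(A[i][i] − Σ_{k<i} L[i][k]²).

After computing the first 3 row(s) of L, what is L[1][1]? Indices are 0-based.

L[1][1] = 3

Step 1: L[0][0] = √(4) = 2.
  L[1][0] = (-2) / L[0][0] = -1.
Step 2: L[1][1] = √(9) = 3.
  L[2][0] = (6) / L[0][0] = 3.
  L[2][1] = (6) / L[1][1] = 2.
Step 3: L[2][2] = √(9) = 3.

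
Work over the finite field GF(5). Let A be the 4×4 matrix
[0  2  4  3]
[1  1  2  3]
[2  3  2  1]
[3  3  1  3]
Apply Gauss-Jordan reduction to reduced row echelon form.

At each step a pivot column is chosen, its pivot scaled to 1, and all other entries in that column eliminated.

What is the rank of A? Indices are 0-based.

rank = 4

[1] R0 <-> R1
[1] R0 /= 1  ⇒  (1, 1, 2, 3)
     R2 -= 2·R0  ⇒  (0, 1, 3, 0)
     R3 -= 3·R0  ⇒  (0, 0, 0, 4)
[2] R1 /= 2  ⇒  (0, 1, 2, 4)
     R0 -= 1·R1  ⇒  (1, 0, 0, 4)
     R2 -= 1·R1  ⇒  (0, 0, 1, 1)
[3] R2 /= 1  ⇒  (0, 0, 1, 1)
     R1 -= 2·R2  ⇒  (0, 1, 0, 2)
[4] R3 /= 4  ⇒  (0, 0, 0, 1)
     R0 -= 4·R3  ⇒  (1, 0, 0, 0)
     R1 -= 2·R3  ⇒  (0, 1, 0, 0)
     R2 -= 1·R3  ⇒  (0, 0, 1, 0)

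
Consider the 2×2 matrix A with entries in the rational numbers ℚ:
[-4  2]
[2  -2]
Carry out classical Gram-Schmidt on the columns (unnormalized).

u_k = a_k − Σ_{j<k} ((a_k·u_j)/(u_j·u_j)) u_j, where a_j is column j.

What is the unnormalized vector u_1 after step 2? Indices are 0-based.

Step 1: u_0 = a_0 = (-4, 2).
Step 2: u_1 = a_1 − (-3/5)·u_0 = (-2/5, -4/5).

u_1 = (-2/5, -4/5)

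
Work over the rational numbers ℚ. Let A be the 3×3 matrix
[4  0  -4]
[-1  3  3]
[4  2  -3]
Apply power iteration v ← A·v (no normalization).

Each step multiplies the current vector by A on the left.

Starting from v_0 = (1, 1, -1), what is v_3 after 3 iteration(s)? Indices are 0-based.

v_3 = (-28, 61, 7)

v_0 = (1, 1, -1).
v_1 = A·v_0 = (8, -1, 9).
v_2 = A·v_1 = (-4, 16, 3).
v_3 = A·v_2 = (-28, 61, 7).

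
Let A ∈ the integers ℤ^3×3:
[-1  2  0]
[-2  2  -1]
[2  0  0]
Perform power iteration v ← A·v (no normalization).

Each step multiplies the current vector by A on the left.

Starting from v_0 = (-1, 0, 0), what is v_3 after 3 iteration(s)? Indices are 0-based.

v_3 = (5, 0, 6)

v_0 = (-1, 0, 0).
v_1 = A·v_0 = (1, 2, -2).
v_2 = A·v_1 = (3, 4, 2).
v_3 = A·v_2 = (5, 0, 6).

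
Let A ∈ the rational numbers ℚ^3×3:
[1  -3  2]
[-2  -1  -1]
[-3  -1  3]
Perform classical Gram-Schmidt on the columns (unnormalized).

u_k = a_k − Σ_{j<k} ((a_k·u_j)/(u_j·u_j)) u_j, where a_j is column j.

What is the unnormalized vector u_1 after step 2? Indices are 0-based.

Step 1: u_0 = a_0 = (1, -2, -3).
Step 2: u_1 = a_1 − (1/7)·u_0 = (-22/7, -5/7, -4/7).

u_1 = (-22/7, -5/7, -4/7)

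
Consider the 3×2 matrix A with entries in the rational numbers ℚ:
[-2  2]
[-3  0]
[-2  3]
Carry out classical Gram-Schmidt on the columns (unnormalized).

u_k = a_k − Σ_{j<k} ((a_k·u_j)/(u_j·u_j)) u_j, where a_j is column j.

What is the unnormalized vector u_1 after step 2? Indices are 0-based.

u_1 = (14/17, -30/17, 31/17)

Step 1: u_0 = a_0 = (-2, -3, -2).
Step 2: u_1 = a_1 − (-10/17)·u_0 = (14/17, -30/17, 31/17).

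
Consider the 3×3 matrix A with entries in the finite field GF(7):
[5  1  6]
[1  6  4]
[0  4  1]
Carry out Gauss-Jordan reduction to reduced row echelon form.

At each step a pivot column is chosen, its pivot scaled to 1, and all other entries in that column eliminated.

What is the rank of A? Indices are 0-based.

rank = 3

pivot(0,0)=5: scale R0 → (1, 3, 4)
  clear (1,0): R1 −= (1)R0 → (0, 3, 0)
pivot(1,1)=3: scale R1 → (0, 1, 0)
  clear (0,1): R0 −= (3)R1 → (1, 0, 4)
  clear (2,1): R2 −= (4)R1 → (0, 0, 1)
pivot(2,2)=1: scale R2 → (0, 0, 1)
  clear (0,2): R0 −= (4)R2 → (1, 0, 0)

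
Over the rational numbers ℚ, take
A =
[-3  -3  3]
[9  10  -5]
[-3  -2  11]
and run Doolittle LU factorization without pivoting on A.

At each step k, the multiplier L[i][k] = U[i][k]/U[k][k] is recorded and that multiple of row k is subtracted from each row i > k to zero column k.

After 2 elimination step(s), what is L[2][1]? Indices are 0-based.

L[2][1] = 1

k=0: U[0][0]=-3
  eliminate (1,0): mult=-3, new row 1: (0, 1, 4); set L[1][0]=-3
  eliminate (2,0): mult=1, new row 2: (0, 1, 8); set L[2][0]=1
k=1: U[1][1]=1
  eliminate (2,1): mult=1, new row 2: (0, 0, 4); set L[2][1]=1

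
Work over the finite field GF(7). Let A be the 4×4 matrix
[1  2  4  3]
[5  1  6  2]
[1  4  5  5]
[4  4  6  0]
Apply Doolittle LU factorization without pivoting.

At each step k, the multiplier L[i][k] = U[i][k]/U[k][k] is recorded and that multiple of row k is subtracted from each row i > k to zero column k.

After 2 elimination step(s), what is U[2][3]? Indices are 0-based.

U[2][3] = 3

[col 0] pivot 1
  R1 -= 5*R0 → (0, 5, 0, 1)  (L[1][0] := 5)
  R2 -= 1*R0 → (0, 2, 1, 2)  (L[2][0] := 1)
  R3 -= 4*R0 → (0, 3, 4, 2)  (L[3][0] := 4)
[col 1] pivot 5
  R2 -= 6*R1 → (0, 0, 1, 3)  (L[2][1] := 6)
  R3 -= 2*R1 → (0, 0, 4, 0)  (L[3][1] := 2)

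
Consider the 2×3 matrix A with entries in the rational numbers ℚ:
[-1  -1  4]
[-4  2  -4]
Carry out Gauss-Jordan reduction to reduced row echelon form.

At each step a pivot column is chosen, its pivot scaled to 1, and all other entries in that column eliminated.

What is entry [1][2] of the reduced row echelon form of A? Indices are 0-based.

M[1][2] = -10/3

step 1: normalize row 0 (÷-1) = (1, 1, -4)
  row 1: subtract -4×row0 = (0, 6, -20)
step 2: normalize row 1 (÷6) = (0, 1, -10/3)
  row 0: subtract 1×row1 = (1, 0, -2/3)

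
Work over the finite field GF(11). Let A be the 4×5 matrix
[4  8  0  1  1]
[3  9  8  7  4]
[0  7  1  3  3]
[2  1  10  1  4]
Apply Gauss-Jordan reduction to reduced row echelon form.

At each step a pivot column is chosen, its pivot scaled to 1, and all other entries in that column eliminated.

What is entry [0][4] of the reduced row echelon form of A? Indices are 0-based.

pivot(0,0)=4: scale R0 → (1, 2, 0, 3, 3)
  clear (1,0): R1 −= (3)R0 → (0, 3, 8, 9, 6)
  clear (3,0): R3 −= (2)R0 → (0, 8, 10, 6, 9)
pivot(1,1)=3: scale R1 → (0, 1, 10, 3, 2)
  clear (0,1): R0 −= (2)R1 → (1, 0, 2, 8, 10)
  clear (2,1): R2 −= (7)R1 → (0, 0, 8, 4, 0)
  clear (3,1): R3 −= (8)R1 → (0, 0, 7, 4, 4)
pivot(2,2)=8: scale R2 → (0, 0, 1, 6, 0)
  clear (0,2): R0 −= (2)R2 → (1, 0, 0, 7, 10)
  clear (1,2): R1 −= (10)R2 → (0, 1, 0, 9, 2)
  clear (3,2): R3 −= (7)R2 → (0, 0, 0, 6, 4)
pivot(3,3)=6: scale R3 → (0, 0, 0, 1, 8)
  clear (0,3): R0 −= (7)R3 → (1, 0, 0, 0, 9)
  clear (1,3): R1 −= (9)R3 → (0, 1, 0, 0, 7)
  clear (2,3): R2 −= (6)R3 → (0, 0, 1, 0, 7)

M[0][4] = 9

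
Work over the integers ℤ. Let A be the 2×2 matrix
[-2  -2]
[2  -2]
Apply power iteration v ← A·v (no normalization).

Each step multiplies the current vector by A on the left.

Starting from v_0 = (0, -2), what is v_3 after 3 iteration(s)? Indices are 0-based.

v_3 = (32, -32)

v_0 = (0, -2).
v_1 = A·v_0 = (4, 4).
v_2 = A·v_1 = (-16, 0).
v_3 = A·v_2 = (32, -32).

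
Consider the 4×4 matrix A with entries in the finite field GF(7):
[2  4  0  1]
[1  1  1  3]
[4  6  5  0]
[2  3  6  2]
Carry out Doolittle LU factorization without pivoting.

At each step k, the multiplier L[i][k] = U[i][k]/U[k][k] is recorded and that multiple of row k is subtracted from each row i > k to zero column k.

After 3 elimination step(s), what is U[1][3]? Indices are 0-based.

U[1][3] = 6

[col 0] pivot 2
  R1 -= 4*R0 → (0, 6, 1, 6)  (L[1][0] := 4)
  R2 -= 2*R0 → (0, 5, 5, 5)  (L[2][0] := 2)
  R3 -= 1*R0 → (0, 6, 6, 1)  (L[3][0] := 1)
[col 1] pivot 6
  R2 -= 2*R1 → (0, 0, 3, 0)  (L[2][1] := 2)
  R3 -= 1*R1 → (0, 0, 5, 2)  (L[3][1] := 1)
[col 2] pivot 3
  R3 -= 4*R2 → (0, 0, 0, 2)  (L[3][2] := 4)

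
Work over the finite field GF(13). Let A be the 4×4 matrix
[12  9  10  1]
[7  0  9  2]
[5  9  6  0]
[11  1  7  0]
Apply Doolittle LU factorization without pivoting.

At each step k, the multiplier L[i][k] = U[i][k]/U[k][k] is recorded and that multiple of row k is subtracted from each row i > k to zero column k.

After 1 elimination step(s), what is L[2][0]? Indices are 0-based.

Step 1: pivot at (0,0) is 12.
  row1 ← row1 − (6)·row0  ⇒  L[1][0]=6, U row1=(0, 11, 1, 9)
  row2 ← row2 − (8)·row0  ⇒  L[2][0]=8, U row2=(0, 2, 4, 5)
  row3 ← row3 − (2)·row0  ⇒  L[3][0]=2, U row3=(0, 9, 0, 11)

L[2][0] = 8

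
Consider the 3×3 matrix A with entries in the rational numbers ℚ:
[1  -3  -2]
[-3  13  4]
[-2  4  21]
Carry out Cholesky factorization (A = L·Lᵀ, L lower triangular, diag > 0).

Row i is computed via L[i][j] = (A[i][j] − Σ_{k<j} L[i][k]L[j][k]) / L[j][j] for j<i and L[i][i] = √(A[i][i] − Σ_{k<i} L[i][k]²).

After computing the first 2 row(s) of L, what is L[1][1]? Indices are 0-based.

Step 1: L[0][0] = √(1) = 1.
  L[1][0] = (-3) / L[0][0] = -3.
Step 2: L[1][1] = √(4) = 2.

L[1][1] = 2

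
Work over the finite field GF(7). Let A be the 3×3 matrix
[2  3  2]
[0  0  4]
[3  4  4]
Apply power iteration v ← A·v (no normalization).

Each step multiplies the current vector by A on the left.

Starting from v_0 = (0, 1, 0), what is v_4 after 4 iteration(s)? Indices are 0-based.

v_0 = (0, 1, 0).
v_1 = A·v_0 = (3, 0, 4).
v_2 = A·v_1 = (0, 2, 4).
v_3 = A·v_2 = (0, 2, 3).
v_4 = A·v_3 = (5, 5, 6).

v_4 = (5, 5, 6)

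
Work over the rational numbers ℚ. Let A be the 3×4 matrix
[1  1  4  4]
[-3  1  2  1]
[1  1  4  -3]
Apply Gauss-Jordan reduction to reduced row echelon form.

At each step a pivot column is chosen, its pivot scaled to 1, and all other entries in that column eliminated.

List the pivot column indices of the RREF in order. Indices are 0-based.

pivot columns: 0, 1, 3

step 1: normalize row 0 (÷1) = (1, 1, 4, 4)
  row 1: subtract -3×row0 = (0, 4, 14, 13)
  row 2: subtract 1×row0 = (0, 0, 0, -7)
step 2: normalize row 1 (÷4) = (0, 1, 7/2, 13/4)
  row 0: subtract 1×row1 = (1, 0, 1/2, 3/4)
skip col 2 (zero from row 2)
step 3: normalize row 2 (÷-7) = (0, 0, 0, 1)
  row 0: subtract 3/4×row2 = (1, 0, 1/2, 0)
  row 1: subtract 13/4×row2 = (0, 1, 7/2, 0)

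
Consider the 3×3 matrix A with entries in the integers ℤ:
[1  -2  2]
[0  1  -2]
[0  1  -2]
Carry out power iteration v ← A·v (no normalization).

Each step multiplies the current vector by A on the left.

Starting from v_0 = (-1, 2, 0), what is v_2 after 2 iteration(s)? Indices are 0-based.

v_2 = (-5, -2, -2)

v_0 = (-1, 2, 0).
v_1 = A·v_0 = (-5, 2, 2).
v_2 = A·v_1 = (-5, -2, -2).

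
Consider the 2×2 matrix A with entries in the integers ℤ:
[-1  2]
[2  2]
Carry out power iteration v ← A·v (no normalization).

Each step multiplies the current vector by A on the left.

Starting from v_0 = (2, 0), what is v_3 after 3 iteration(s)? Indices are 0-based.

v_0 = (2, 0).
v_1 = A·v_0 = (-2, 4).
v_2 = A·v_1 = (10, 4).
v_3 = A·v_2 = (-2, 28).

v_3 = (-2, 28)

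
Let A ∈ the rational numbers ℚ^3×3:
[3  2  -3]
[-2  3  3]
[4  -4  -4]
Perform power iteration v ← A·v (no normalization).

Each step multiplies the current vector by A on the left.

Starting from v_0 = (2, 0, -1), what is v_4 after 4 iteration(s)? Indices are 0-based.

v_4 = (233, 69, -256)

v_0 = (2, 0, -1).
v_1 = A·v_0 = (9, -7, 12).
v_2 = A·v_1 = (-23, -3, 16).
v_3 = A·v_2 = (-123, 85, -144).
v_4 = A·v_3 = (233, 69, -256).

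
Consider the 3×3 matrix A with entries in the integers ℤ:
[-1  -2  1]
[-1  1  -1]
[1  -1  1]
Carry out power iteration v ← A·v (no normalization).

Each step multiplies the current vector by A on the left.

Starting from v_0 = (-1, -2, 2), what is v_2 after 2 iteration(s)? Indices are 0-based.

v_2 = (2, -13, 13)

v_0 = (-1, -2, 2).
v_1 = A·v_0 = (7, -3, 3).
v_2 = A·v_1 = (2, -13, 13).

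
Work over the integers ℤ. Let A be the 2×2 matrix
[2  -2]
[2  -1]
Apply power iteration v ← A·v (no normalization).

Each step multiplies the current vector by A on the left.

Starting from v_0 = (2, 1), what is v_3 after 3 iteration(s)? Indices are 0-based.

v_3 = (-6, -5)

v_0 = (2, 1).
v_1 = A·v_0 = (2, 3).
v_2 = A·v_1 = (-2, 1).
v_3 = A·v_2 = (-6, -5).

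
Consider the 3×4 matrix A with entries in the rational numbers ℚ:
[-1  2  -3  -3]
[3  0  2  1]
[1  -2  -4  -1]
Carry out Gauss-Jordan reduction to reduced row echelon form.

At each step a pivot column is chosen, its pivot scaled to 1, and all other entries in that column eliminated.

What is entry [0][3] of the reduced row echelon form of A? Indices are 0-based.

step 1: normalize row 0 (÷-1) = (1, -2, 3, 3)
  row 1: subtract 3×row0 = (0, 6, -7, -8)
  row 2: subtract 1×row0 = (0, 0, -7, -4)
step 2: normalize row 1 (÷6) = (0, 1, -7/6, -4/3)
  row 0: subtract -2×row1 = (1, 0, 2/3, 1/3)
step 3: normalize row 2 (÷-7) = (0, 0, 1, 4/7)
  row 0: subtract 2/3×row2 = (1, 0, 0, -1/21)
  row 1: subtract -7/6×row2 = (0, 1, 0, -2/3)

M[0][3] = -1/21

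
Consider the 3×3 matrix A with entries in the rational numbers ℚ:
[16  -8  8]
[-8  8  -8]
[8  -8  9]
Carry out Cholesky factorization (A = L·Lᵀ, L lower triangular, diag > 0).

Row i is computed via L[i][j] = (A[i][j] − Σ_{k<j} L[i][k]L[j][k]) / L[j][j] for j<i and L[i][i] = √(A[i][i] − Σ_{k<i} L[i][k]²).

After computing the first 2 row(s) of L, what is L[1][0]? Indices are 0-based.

L[1][0] = -2

Step 1: L[0][0] = √(16) = 4.
  L[1][0] = (-8) / L[0][0] = -2.
Step 2: L[1][1] = √(4) = 2.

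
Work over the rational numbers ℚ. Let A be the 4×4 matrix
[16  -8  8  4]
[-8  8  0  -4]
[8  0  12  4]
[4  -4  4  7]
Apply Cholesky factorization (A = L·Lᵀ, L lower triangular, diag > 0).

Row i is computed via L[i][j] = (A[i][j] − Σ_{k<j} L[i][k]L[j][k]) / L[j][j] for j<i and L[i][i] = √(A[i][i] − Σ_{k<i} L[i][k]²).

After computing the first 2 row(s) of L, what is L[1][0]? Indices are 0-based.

Step 1: L[0][0] = √(16) = 4.
  L[1][0] = (-8) / L[0][0] = -2.
Step 2: L[1][1] = √(4) = 2.

L[1][0] = -2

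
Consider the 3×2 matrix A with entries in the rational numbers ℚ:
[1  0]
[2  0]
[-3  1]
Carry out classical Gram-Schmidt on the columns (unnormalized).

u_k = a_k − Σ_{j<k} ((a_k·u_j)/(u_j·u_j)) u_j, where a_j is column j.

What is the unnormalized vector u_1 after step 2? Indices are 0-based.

u_1 = (3/14, 3/7, 5/14)

Step 1: u_0 = a_0 = (1, 2, -3).
Step 2: u_1 = a_1 − (-3/14)·u_0 = (3/14, 3/7, 5/14).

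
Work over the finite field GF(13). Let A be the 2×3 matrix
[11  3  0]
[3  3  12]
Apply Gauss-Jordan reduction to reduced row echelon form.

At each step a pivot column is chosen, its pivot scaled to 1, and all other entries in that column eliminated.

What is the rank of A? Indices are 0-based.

pivot(0,0)=11: scale R0 → (1, 5, 0)
  clear (1,0): R1 −= (3)R0 → (0, 1, 12)
pivot(1,1)=1: scale R1 → (0, 1, 12)
  clear (0,1): R0 −= (5)R1 → (1, 0, 5)

rank = 2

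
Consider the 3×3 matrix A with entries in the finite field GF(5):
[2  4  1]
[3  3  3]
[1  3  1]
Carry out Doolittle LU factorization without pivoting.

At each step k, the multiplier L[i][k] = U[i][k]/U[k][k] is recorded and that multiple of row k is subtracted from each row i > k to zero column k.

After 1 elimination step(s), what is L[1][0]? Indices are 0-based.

k=0: U[0][0]=2
  eliminate (1,0): mult=4, new row 1: (0, 2, 4); set L[1][0]=4
  eliminate (2,0): mult=3, new row 2: (0, 1, 3); set L[2][0]=3

L[1][0] = 4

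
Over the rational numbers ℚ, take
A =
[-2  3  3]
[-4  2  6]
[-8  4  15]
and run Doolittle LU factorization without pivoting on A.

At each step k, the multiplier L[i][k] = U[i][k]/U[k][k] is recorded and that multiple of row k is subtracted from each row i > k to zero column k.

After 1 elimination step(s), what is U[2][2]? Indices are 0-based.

k=0: U[0][0]=-2
  eliminate (1,0): mult=2, new row 1: (0, -4, 0); set L[1][0]=2
  eliminate (2,0): mult=4, new row 2: (0, -8, 3); set L[2][0]=4

U[2][2] = 3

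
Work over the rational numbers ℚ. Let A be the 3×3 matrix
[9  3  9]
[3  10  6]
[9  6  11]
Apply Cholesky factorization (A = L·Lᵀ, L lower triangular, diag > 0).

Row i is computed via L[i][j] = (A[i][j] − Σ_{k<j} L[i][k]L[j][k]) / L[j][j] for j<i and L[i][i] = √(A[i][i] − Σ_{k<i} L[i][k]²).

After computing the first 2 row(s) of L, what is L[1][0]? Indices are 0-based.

L[1][0] = 1

Step 1: L[0][0] = √(9) = 3.
  L[1][0] = (3) / L[0][0] = 1.
Step 2: L[1][1] = √(9) = 3.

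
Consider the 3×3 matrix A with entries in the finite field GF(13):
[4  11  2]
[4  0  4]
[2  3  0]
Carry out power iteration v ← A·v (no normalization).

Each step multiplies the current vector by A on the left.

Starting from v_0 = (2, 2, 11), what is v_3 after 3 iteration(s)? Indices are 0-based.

v_3 = (0, 2, 4)

v_0 = (2, 2, 11).
v_1 = A·v_0 = (0, 0, 10).
v_2 = A·v_1 = (7, 1, 0).
v_3 = A·v_2 = (0, 2, 4).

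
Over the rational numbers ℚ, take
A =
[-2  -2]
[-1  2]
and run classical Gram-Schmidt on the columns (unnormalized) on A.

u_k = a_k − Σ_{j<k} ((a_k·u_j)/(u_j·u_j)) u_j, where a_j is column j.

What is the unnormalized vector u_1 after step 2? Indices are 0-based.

u_1 = (-6/5, 12/5)

Step 1: u_0 = a_0 = (-2, -1).
Step 2: u_1 = a_1 − (2/5)·u_0 = (-6/5, 12/5).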